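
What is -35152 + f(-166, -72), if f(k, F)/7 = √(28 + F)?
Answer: -35152 + 14*I*√11 ≈ -35152.0 + 46.433*I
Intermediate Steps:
f(k, F) = 7*√(28 + F)
-35152 + f(-166, -72) = -35152 + 7*√(28 - 72) = -35152 + 7*√(-44) = -35152 + 7*(2*I*√11) = -35152 + 14*I*√11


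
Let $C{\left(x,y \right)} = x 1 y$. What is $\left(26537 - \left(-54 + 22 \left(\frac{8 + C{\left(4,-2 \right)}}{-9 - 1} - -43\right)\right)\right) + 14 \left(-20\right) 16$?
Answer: $21165$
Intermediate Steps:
$C{\left(x,y \right)} = x y$
$\left(26537 - \left(-54 + 22 \left(\frac{8 + C{\left(4,-2 \right)}}{-9 - 1} - -43\right)\right)\right) + 14 \left(-20\right) 16 = \left(26537 + \left(- 22 \left(\frac{8 + 4 \left(-2\right)}{-9 - 1} - -43\right) + \left(12 - -42\right)\right)\right) + 14 \left(-20\right) 16 = \left(26537 + \left(- 22 \left(\frac{8 - 8}{-10} + 43\right) + \left(12 + 42\right)\right)\right) - 4480 = \left(26537 + \left(- 22 \left(0 \left(- \frac{1}{10}\right) + 43\right) + 54\right)\right) - 4480 = \left(26537 + \left(- 22 \left(0 + 43\right) + 54\right)\right) - 4480 = \left(26537 + \left(\left(-22\right) 43 + 54\right)\right) - 4480 = \left(26537 + \left(-946 + 54\right)\right) - 4480 = \left(26537 - 892\right) - 4480 = 25645 - 4480 = 21165$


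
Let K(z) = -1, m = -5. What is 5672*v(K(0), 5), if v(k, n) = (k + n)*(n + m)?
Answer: 0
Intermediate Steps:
v(k, n) = (-5 + n)*(k + n) (v(k, n) = (k + n)*(n - 5) = (k + n)*(-5 + n) = (-5 + n)*(k + n))
5672*v(K(0), 5) = 5672*(5² - 5*(-1) - 5*5 - 1*5) = 5672*(25 + 5 - 25 - 5) = 5672*0 = 0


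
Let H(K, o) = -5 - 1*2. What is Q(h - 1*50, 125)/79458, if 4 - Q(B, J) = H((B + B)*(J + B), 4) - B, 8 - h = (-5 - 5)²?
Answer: -131/79458 ≈ -0.0016487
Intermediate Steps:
h = -92 (h = 8 - (-5 - 5)² = 8 - 1*(-10)² = 8 - 1*100 = 8 - 100 = -92)
H(K, o) = -7 (H(K, o) = -5 - 2 = -7)
Q(B, J) = 11 + B (Q(B, J) = 4 - (-7 - B) = 4 + (7 + B) = 11 + B)
Q(h - 1*50, 125)/79458 = (11 + (-92 - 1*50))/79458 = (11 + (-92 - 50))*(1/79458) = (11 - 142)*(1/79458) = -131*1/79458 = -131/79458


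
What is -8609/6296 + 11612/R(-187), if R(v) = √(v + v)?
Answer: -8609/6296 - 5806*I*√374/187 ≈ -1.3674 - 600.44*I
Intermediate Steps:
R(v) = √2*√v (R(v) = √(2*v) = √2*√v)
-8609/6296 + 11612/R(-187) = -8609/6296 + 11612/((√2*√(-187))) = -8609*1/6296 + 11612/((√2*(I*√187))) = -8609/6296 + 11612/((I*√374)) = -8609/6296 + 11612*(-I*√374/374) = -8609/6296 - 5806*I*√374/187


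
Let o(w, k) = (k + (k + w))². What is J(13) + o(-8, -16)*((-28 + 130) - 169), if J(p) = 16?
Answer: -107184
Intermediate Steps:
o(w, k) = (w + 2*k)²
J(13) + o(-8, -16)*((-28 + 130) - 169) = 16 + (-8 + 2*(-16))²*((-28 + 130) - 169) = 16 + (-8 - 32)²*(102 - 169) = 16 + (-40)²*(-67) = 16 + 1600*(-67) = 16 - 107200 = -107184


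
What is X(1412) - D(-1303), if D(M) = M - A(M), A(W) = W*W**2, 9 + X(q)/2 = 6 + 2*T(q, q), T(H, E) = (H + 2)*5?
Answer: -2212215550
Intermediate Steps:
T(H, E) = 10 + 5*H (T(H, E) = (2 + H)*5 = 10 + 5*H)
X(q) = 34 + 20*q (X(q) = -18 + 2*(6 + 2*(10 + 5*q)) = -18 + 2*(6 + (20 + 10*q)) = -18 + 2*(26 + 10*q) = -18 + (52 + 20*q) = 34 + 20*q)
A(W) = W**3
D(M) = M - M**3
X(1412) - D(-1303) = (34 + 20*1412) - (-1303 - 1*(-1303)**3) = (34 + 28240) - (-1303 - 1*(-2212245127)) = 28274 - (-1303 + 2212245127) = 28274 - 1*2212243824 = 28274 - 2212243824 = -2212215550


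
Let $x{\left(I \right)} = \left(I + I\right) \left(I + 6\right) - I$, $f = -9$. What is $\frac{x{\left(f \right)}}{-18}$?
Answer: $- \frac{7}{2} \approx -3.5$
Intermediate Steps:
$x{\left(I \right)} = - I + 2 I \left(6 + I\right)$ ($x{\left(I \right)} = 2 I \left(6 + I\right) - I = - I + 2 I \left(6 + I\right)$)
$\frac{x{\left(f \right)}}{-18} = \frac{\left(-9\right) \left(11 + 2 \left(-9\right)\right)}{-18} = - \frac{\left(-9\right) \left(11 - 18\right)}{18} = - \frac{\left(-9\right) \left(-7\right)}{18} = \left(- \frac{1}{18}\right) 63 = - \frac{7}{2}$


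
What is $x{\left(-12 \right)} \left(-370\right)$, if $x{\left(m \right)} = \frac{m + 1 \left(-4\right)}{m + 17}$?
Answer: $1184$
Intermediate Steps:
$x{\left(m \right)} = \frac{-4 + m}{17 + m}$ ($x{\left(m \right)} = \frac{m - 4}{17 + m} = \frac{-4 + m}{17 + m}$)
$x{\left(-12 \right)} \left(-370\right) = \frac{-4 - 12}{17 - 12} \left(-370\right) = \frac{1}{5} \left(-16\right) \left(-370\right) = \left(- \frac{16}{5}\right) \left(-370\right) = 1184$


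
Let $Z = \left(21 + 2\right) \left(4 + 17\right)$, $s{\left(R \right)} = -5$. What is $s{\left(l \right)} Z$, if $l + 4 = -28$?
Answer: $-2415$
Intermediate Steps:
$l = -32$ ($l = -4 - 28 = -32$)
$Z = 483$ ($Z = 23 \cdot 21 = 483$)
$s{\left(l \right)} Z = \left(-5\right) 483 = -2415$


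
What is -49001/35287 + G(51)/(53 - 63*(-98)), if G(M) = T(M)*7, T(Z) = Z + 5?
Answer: -291296723/219732149 ≈ -1.3257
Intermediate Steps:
T(Z) = 5 + Z
G(M) = 35 + 7*M (G(M) = (5 + M)*7 = 35 + 7*M)
-49001/35287 + G(51)/(53 - 63*(-98)) = -49001/35287 + (35 + 7*51)/(53 - 63*(-98)) = -49001*1/35287 + (35 + 357)/(53 + 6174) = -49001/35287 + 392/6227 = -291296723/219732149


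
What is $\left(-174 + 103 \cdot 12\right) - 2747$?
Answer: $-1685$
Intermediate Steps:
$\left(-174 + 103 \cdot 12\right) - 2747 = \left(-174 + 1236\right) - 2747 = 1062 - 2747 = -1685$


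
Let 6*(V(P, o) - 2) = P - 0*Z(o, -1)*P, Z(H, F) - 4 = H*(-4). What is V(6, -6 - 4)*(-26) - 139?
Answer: -217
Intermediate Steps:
Z(H, F) = 4 - 4*H (Z(H, F) = 4 + H*(-4) = 4 - 4*H)
V(P, o) = 2 + P/6 (V(P, o) = 2 + (P - 0*(4 - 4*o)*P)/6 = 2 + (P - 0*P)/6 = 2 + (P - 1*0)/6 = 2 + (P + 0)/6 = 2 + P/6)
V(6, -6 - 4)*(-26) - 139 = (2 + (⅙)*6)*(-26) - 139 = (2 + 1)*(-26) - 139 = 3*(-26) - 139 = -78 - 139 = -217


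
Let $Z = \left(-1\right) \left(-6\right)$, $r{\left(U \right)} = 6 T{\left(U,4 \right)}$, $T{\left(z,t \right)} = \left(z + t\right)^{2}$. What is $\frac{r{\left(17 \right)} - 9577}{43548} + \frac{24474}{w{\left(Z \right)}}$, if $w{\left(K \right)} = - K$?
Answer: $- \frac{177639223}{43548} \approx -4079.2$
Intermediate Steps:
$T{\left(z,t \right)} = \left(t + z\right)^{2}$
$r{\left(U \right)} = 6 \left(4 + U\right)^{2}$
$Z = 6$
$\frac{r{\left(17 \right)} - 9577}{43548} + \frac{24474}{w{\left(Z \right)}} = \frac{6 \left(4 + 17\right)^{2} - 9577}{43548} + \frac{24474}{\left(-1\right) 6} = \left(6 \cdot 21^{2} - 9577\right) \frac{1}{43548} + \frac{24474}{-6} = \left(6 \cdot 441 - 9577\right) \frac{1}{43548} + 24474 \left(- \frac{1}{6}\right) = \left(2646 - 9577\right) \frac{1}{43548} - 4079 = \left(-6931\right) \frac{1}{43548} - 4079 = - \frac{6931}{43548} - 4079 = - \frac{177639223}{43548}$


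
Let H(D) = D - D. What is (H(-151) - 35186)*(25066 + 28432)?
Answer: -1882380628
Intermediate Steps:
H(D) = 0
(H(-151) - 35186)*(25066 + 28432) = (0 - 35186)*(25066 + 28432) = -35186*53498 = -1882380628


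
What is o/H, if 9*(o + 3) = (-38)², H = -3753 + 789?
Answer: -109/2052 ≈ -0.053119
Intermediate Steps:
H = -2964
o = 1417/9 (o = -3 + (⅑)*(-38)² = -3 + (⅑)*1444 = -3 + 1444/9 = 1417/9 ≈ 157.44)
o/H = (1417/9)/(-2964) = (1417/9)*(-1/2964) = -109/2052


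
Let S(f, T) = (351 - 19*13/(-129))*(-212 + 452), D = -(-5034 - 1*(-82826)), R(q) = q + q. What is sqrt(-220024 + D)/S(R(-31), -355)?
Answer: 43*I*sqrt(74454)/1821040 ≈ 0.0064431*I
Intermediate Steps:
R(q) = 2*q
D = -77792 (D = -(-5034 + 82826) = -1*77792 = -77792)
S(f, T) = 3642080/43 (S(f, T) = (351 - 247*(-1/129))*240 = (351 + 247/129)*240 = (45526/129)*240 = 3642080/43)
sqrt(-220024 + D)/S(R(-31), -355) = sqrt(-220024 - 77792)/(3642080/43) = sqrt(-297816)*(43/3642080) = (2*I*sqrt(74454))*(43/3642080) = 43*I*sqrt(74454)/1821040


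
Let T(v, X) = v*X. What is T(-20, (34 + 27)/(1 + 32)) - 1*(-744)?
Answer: 23332/33 ≈ 707.03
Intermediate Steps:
T(v, X) = X*v
T(-20, (34 + 27)/(1 + 32)) - 1*(-744) = ((34 + 27)/(1 + 32))*(-20) - 1*(-744) = (61/33)*(-20) + 744 = -1220/33 + 744 = 23332/33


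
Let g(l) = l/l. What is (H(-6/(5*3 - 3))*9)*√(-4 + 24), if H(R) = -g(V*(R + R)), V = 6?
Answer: -18*√5 ≈ -40.249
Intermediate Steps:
g(l) = 1
H(R) = -1 (H(R) = -1*1 = -1)
(H(-6/(5*3 - 3))*9)*√(-4 + 24) = (-1*9)*√(-4 + 24) = -18*√5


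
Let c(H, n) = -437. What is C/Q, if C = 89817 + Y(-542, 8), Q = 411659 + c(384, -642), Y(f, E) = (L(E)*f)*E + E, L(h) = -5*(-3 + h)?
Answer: 66075/137074 ≈ 0.48204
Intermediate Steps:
L(h) = 15 - 5*h
Y(f, E) = E + E*f*(15 - 5*E) (Y(f, E) = ((15 - 5*E)*f)*E + E = (f*(15 - 5*E))*E + E = E*f*(15 - 5*E) + E = E + E*f*(15 - 5*E))
Q = 411222 (Q = 411659 - 437 = 411222)
C = 198225 (C = 89817 - 1*8*(-1 + 5*(-542)*(-3 + 8)) = 89817 - 1*8*(-1 + 5*(-542)*5) = 89817 - 1*8*(-1 - 13550) = 89817 - 1*8*(-13551) = 89817 + 108408 = 198225)
C/Q = 198225/411222 = 198225*(1/411222) = 66075/137074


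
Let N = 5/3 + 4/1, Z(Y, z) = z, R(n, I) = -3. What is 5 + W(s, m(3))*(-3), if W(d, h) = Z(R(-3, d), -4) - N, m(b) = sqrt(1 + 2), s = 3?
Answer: 34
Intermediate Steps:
N = 17/3 (N = 5*(1/3) + 4*1 = 5/3 + 4 = 17/3 ≈ 5.6667)
m(b) = sqrt(3)
W(d, h) = -29/3 (W(d, h) = -4 - 1*17/3 = -4 - 17/3 = -29/3)
5 + W(s, m(3))*(-3) = 5 - 29/3*(-3) = 5 + 29 = 34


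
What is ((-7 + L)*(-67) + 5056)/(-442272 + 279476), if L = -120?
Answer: -13565/162796 ≈ -0.083325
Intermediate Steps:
((-7 + L)*(-67) + 5056)/(-442272 + 279476) = ((-7 - 120)*(-67) + 5056)/(-442272 + 279476) = (-127*(-67) + 5056)/(-162796) = (8509 + 5056)*(-1/162796) = 13565*(-1/162796) = -13565/162796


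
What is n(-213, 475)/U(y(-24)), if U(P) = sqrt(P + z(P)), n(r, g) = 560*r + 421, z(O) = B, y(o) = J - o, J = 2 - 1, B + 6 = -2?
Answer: -118859*sqrt(17)/17 ≈ -28828.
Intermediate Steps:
B = -8 (B = -6 - 2 = -8)
J = 1
y(o) = 1 - o
z(O) = -8
n(r, g) = 421 + 560*r
U(P) = sqrt(-8 + P) (U(P) = sqrt(P - 8) = sqrt(-8 + P))
n(-213, 475)/U(y(-24)) = (421 + 560*(-213))/(sqrt(-8 + (1 - 1*(-24)))) = (421 - 119280)/(sqrt(-8 + (1 + 24))) = -118859/sqrt(-8 + 25) = -118859*sqrt(17)/17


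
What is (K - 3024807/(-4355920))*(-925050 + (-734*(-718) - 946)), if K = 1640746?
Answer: -356440402966026871/544490 ≈ -6.5463e+11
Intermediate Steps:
(K - 3024807/(-4355920))*(-925050 + (-734*(-718) - 946)) = (1640746 - 3024807/(-4355920))*(-925050 + (-734*(-718) - 946)) = (1640746 - 3024807*(-1/4355920))*(-925050 + (527012 - 946)) = (1640746 + 3024807/4355920)*(-925050 + 526066) = (7146961341127/4355920)*(-398984) = -356440402966026871/544490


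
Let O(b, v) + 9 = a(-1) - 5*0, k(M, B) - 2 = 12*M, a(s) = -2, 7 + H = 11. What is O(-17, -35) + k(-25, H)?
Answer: -309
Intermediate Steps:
H = 4 (H = -7 + 11 = 4)
k(M, B) = 2 + 12*M
O(b, v) = -11 (O(b, v) = -9 + (-2 - 5*0) = -9 + (-2 + 0) = -9 - 2 = -11)
O(-17, -35) + k(-25, H) = -11 + (2 + 12*(-25)) = -11 + (2 - 300) = -11 - 298 = -309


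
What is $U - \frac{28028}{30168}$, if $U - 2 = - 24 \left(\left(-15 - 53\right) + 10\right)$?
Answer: $\frac{10506541}{7542} \approx 1393.1$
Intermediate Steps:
$U = 1394$ ($U = 2 - 24 \left(\left(-15 - 53\right) + 10\right) = 2 - 24 \left(-68 + 10\right) = 2 - -1392 = 2 + 1392 = 1394$)
$U - \frac{28028}{30168} = 1394 - \frac{28028}{30168} = 1394 - \frac{7007}{7542} = \frac{10506541}{7542}$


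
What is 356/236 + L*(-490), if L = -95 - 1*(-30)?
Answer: 1879239/59 ≈ 31852.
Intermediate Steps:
L = -65 (L = -95 + 30 = -65)
356/236 + L*(-490) = 356/236 - 65*(-490) = 356*(1/236) + 31850 = 89/59 + 31850 = 1879239/59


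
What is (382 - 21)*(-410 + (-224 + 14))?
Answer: -223820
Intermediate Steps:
(382 - 21)*(-410 + (-224 + 14)) = 361*(-410 - 210) = 361*(-620) = -223820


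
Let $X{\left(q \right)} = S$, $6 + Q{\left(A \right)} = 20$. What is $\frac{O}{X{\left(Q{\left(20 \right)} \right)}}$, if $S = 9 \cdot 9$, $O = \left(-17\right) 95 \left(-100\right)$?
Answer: $\frac{161500}{81} \approx 1993.8$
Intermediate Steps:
$O = 161500$ ($O = \left(-1615\right) \left(-100\right) = 161500$)
$S = 81$
$Q{\left(A \right)} = 14$ ($Q{\left(A \right)} = -6 + 20 = 14$)
$X{\left(q \right)} = 81$
$\frac{O}{X{\left(Q{\left(20 \right)} \right)}} = \frac{161500}{81}$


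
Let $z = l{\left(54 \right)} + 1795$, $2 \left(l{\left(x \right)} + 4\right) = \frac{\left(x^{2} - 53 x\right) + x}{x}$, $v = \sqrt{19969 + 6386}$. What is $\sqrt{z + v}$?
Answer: $\sqrt{1792 + \sqrt{26355}} \approx 44.208$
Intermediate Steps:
$v = \sqrt{26355} \approx 162.34$
$l{\left(x \right)} = -4 + \frac{x^{2} - 52 x}{2 x}$ ($l{\left(x \right)} = -4 + \frac{\left(\left(x^{2} - 53 x\right) + x\right) \frac{1}{x}}{2} = -4 + \frac{\left(x^{2} - 52 x\right) \frac{1}{x}}{2} = -4 + \frac{\frac{1}{x} \left(x^{2} - 52 x\right)}{2} = -4 + \frac{x^{2} - 52 x}{2 x}$)
$z = 1792$ ($z = \left(-30 + \frac{1}{2} \cdot 54\right) + 1795 = \left(-30 + 27\right) + 1795 = -3 + 1795 = 1792$)
$\sqrt{z + v} = \sqrt{1792 + \sqrt{26355}}$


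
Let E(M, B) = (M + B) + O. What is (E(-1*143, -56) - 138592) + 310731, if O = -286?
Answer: 171654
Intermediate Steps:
E(M, B) = -286 + B + M (E(M, B) = (M + B) - 286 = (B + M) - 286 = -286 + B + M)
(E(-1*143, -56) - 138592) + 310731 = ((-286 - 56 - 1*143) - 138592) + 310731 = ((-286 - 56 - 143) - 138592) + 310731 = (-485 - 138592) + 310731 = -139077 + 310731 = 171654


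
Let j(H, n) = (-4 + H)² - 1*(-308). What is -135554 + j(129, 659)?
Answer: -119621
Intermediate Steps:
j(H, n) = 308 + (-4 + H)² (j(H, n) = (-4 + H)² + 308 = 308 + (-4 + H)²)
-135554 + j(129, 659) = -135554 + (308 + (-4 + 129)²) = -135554 + (308 + 125²) = -135554 + (308 + 15625) = -135554 + 15933 = -119621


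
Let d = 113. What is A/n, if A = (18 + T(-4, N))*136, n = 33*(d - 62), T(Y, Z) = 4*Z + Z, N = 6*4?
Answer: 368/33 ≈ 11.152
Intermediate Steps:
N = 24
T(Y, Z) = 5*Z
n = 1683 (n = 33*(113 - 62) = 33*51 = 1683)
A = 18768 (A = (18 + 5*24)*136 = (18 + 120)*136 = 138*136 = 18768)
A/n = 18768/1683 = 18768*(1/1683) = 368/33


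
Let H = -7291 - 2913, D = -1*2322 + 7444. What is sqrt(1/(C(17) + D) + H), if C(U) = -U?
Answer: I*sqrt(265926693995)/5105 ≈ 101.01*I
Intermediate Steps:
D = 5122 (D = -2322 + 7444 = 5122)
H = -10204
sqrt(1/(C(17) + D) + H) = sqrt(1/(-1*17 + 5122) - 10204) = sqrt(1/(-17 + 5122) - 10204) = sqrt(1/5105 - 10204) = sqrt(-52091419/5105) = I*sqrt(265926693995)/5105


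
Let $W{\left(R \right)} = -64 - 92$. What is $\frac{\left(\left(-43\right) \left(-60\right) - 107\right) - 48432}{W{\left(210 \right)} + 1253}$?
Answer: $- \frac{45959}{1097} \approx -41.895$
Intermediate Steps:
$W{\left(R \right)} = -156$
$\frac{\left(\left(-43\right) \left(-60\right) - 107\right) - 48432}{W{\left(210 \right)} + 1253} = \frac{\left(\left(-43\right) \left(-60\right) - 107\right) - 48432}{-156 + 1253} = \frac{\left(2580 - 107\right) - 48432}{1097} = \left(2473 - 48432\right) \frac{1}{1097} = \left(-45959\right) \frac{1}{1097} = - \frac{45959}{1097}$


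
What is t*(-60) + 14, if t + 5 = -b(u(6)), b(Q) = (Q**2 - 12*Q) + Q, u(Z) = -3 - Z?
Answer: 11114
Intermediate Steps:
b(Q) = Q**2 - 11*Q
t = -185 (t = -5 - (-3 - 1*6)*(-11 + (-3 - 1*6)) = -5 - (-3 - 6)*(-11 + (-3 - 6)) = -5 - (-9)*(-11 - 9) = -5 - (-9)*(-20) = -5 - 1*180 = -5 - 180 = -185)
t*(-60) + 14 = -185*(-60) + 14 = 11100 + 14 = 11114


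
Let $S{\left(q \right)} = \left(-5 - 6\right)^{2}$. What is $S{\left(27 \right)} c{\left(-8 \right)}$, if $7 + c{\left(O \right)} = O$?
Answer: $-1815$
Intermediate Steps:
$c{\left(O \right)} = -7 + O$
$S{\left(q \right)} = 121$ ($S{\left(q \right)} = \left(-5 - 6\right)^{2} = \left(-11\right)^{2} = 121$)
$S{\left(27 \right)} c{\left(-8 \right)} = 121 \left(-7 - 8\right) = 121 \left(-15\right) = -1815$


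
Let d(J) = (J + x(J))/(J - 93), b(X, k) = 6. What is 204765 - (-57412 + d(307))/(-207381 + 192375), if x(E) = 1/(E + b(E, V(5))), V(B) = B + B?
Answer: 51452996597722/251282973 ≈ 2.0476e+5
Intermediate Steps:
V(B) = 2*B
x(E) = 1/(6 + E) (x(E) = 1/(E + 6) = 1/(6 + E))
d(J) = (J + 1/(6 + J))/(-93 + J) (d(J) = (J + 1/(6 + J))/(J - 93) = (J + 1/(6 + J))/(-93 + J))
204765 - (-57412 + d(307))/(-207381 + 192375) = 204765 - (-57412 + (1 + 307*(6 + 307))/((-93 + 307)*(6 + 307)))/(-207381 + 192375) = 204765 - (-57412 + (1 + 307*313)/(214*313))/(-15006) = 204765 - (-57412 + (1/214)*(1/313)*(1 + 96091))*(-1)/15006 = 204765 - (-57412 + (1/214)*(1/313)*96092)*(-1)/15006 = 204765 - (-57412 + 48046/33491)*(-1)/15006 = 204765 - (-1922737246)*(-1)/(33491*15006) = 204765 - 1*961368623/251282973 = 204765 - 961368623/251282973 = 51452996597722/251282973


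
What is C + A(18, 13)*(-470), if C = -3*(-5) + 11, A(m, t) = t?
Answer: -6084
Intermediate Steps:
C = 26 (C = 15 + 11 = 26)
C + A(18, 13)*(-470) = 26 + 13*(-470) = 26 - 6110 = -6084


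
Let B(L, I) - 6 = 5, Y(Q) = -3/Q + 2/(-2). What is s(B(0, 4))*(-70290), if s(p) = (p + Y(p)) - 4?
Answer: -402570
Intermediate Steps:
Y(Q) = -1 - 3/Q (Y(Q) = -3/Q + 2*(-1/2) = -3/Q - 1 = -1 - 3/Q)
B(L, I) = 11 (B(L, I) = 6 + 5 = 11)
s(p) = -4 + p + (-3 - p)/p (s(p) = (p + (-3 - p)/p) - 4 = -4 + p + (-3 - p)/p)
s(B(0, 4))*(-70290) = (-5 + 11 - 3/11)*(-70290) = (63/11)*(-70290) = -402570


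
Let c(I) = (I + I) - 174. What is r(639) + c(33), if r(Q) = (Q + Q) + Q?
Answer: 1809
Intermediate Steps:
c(I) = -174 + 2*I (c(I) = 2*I - 174 = -174 + 2*I)
r(Q) = 3*Q (r(Q) = 2*Q + Q = 3*Q)
r(639) + c(33) = 3*639 + (-174 + 2*33) = 1917 + (-174 + 66) = 1917 - 108 = 1809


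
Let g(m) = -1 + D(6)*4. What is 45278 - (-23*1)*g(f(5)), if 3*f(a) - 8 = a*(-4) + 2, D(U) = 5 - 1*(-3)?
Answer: 45991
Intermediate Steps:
D(U) = 8 (D(U) = 5 + 3 = 8)
f(a) = 10/3 - 4*a/3 (f(a) = 8/3 + (a*(-4) + 2)/3 = 8/3 + (-4*a + 2)/3 = 8/3 + (2 - 4*a)/3 = 8/3 + (⅔ - 4*a/3) = 10/3 - 4*a/3)
g(m) = 31 (g(m) = -1 + 8*4 = -1 + 32 = 31)
45278 - (-23*1)*g(f(5)) = 45278 - (-23*1)*31 = 45278 - (-23)*31 = 45278 - 1*(-713) = 45278 + 713 = 45991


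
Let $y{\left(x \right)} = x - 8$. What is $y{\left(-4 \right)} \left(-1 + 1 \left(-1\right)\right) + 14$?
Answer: $38$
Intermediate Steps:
$y{\left(x \right)} = -8 + x$
$y{\left(-4 \right)} \left(-1 + 1 \left(-1\right)\right) + 14 = \left(-8 - 4\right) \left(-1 + 1 \left(-1\right)\right) + 14 = - 12 \left(-1 - 1\right) + 14 = \left(-12\right) \left(-2\right) + 14 = 24 + 14 = 38$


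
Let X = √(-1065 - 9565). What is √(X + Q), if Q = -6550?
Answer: √(-6550 + I*√10630) ≈ 0.6369 + 80.935*I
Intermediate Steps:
X = I*√10630 (X = √(-10630) = I*√10630 ≈ 103.1*I)
√(X + Q) = √(I*√10630 - 6550) = √(-6550 + I*√10630)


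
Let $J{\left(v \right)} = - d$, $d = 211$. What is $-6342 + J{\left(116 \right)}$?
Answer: $-6553$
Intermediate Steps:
$J{\left(v \right)} = -211$ ($J{\left(v \right)} = \left(-1\right) 211 = -211$)
$-6342 + J{\left(116 \right)} = -6342 - 211 = -6553$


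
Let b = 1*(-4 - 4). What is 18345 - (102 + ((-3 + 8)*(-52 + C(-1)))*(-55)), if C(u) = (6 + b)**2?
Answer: 5043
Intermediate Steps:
b = -8 (b = 1*(-8) = -8)
C(u) = 4 (C(u) = (6 - 8)**2 = (-2)**2 = 4)
18345 - (102 + ((-3 + 8)*(-52 + C(-1)))*(-55)) = 18345 - (102 + ((-3 + 8)*(-52 + 4))*(-55)) = 18345 - (102 + (5*(-48))*(-55)) = 18345 - (102 - 240*(-55)) = 18345 - (102 + 13200) = 18345 - 1*13302 = 18345 - 13302 = 5043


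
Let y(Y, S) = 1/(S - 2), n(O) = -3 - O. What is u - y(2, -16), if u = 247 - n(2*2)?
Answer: 4573/18 ≈ 254.06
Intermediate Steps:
u = 254 (u = 247 - (-3 - 2*2) = 247 - (-3 - 1*4) = 247 - (-3 - 4) = 247 - 1*(-7) = 247 + 7 = 254)
y(Y, S) = 1/(-2 + S)
u - y(2, -16) = 254 - 1/(-2 - 16) = 254 - 1/(-18) = 254 - 1*(-1/18) = 254 + 1/18 = 4573/18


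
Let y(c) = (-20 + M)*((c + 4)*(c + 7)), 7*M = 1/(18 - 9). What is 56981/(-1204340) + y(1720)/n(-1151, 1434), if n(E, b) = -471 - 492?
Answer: 4514442309532591/73066103460 ≈ 61786.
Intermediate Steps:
M = 1/63 (M = 1/(7*(18 - 9)) = (1/7)/9 = (1/7)*(1/9) = 1/63 ≈ 0.015873)
n(E, b) = -963
y(c) = -1259*(4 + c)*(7 + c)/63 (y(c) = (-20 + 1/63)*((c + 4)*(c + 7)) = -1259*(4 + c)*(7 + c)/63)
56981/(-1204340) + y(1720)/n(-1151, 1434) = 56981/(-1204340) + (-5036/9 - 13849/63*1720 - 1259/63*1720**2)/(-963) = 56981*(-1/1204340) + (-5036/9 - 23820280/63 - 1259/63*2958400)*(-1/963) = -56981/1204340 + (-5036/9 - 23820280/63 - 3724625600/63)*(-1/963) = -56981/1204340 - 3748481132/63*(-1/963) = -56981/1204340 + 3748481132/60669 = 4514442309532591/73066103460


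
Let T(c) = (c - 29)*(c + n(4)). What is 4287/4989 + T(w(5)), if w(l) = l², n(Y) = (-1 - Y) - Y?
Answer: -105003/1663 ≈ -63.141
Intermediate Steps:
n(Y) = -1 - 2*Y
T(c) = (-29 + c)*(-9 + c) (T(c) = (c - 29)*(c + (-1 - 2*4)) = (-29 + c)*(c + (-1 - 8)) = (-29 + c)*(c - 9) = (-29 + c)*(-9 + c))
4287/4989 + T(w(5)) = 4287/4989 + (261 + (5²)² - 38*5²) = 4287*(1/4989) + (261 + 25² - 38*25) = 1429/1663 + (261 + 625 - 950) = 1429/1663 - 64 = -105003/1663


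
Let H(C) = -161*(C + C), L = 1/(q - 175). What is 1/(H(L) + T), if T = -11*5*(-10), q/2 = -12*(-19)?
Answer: 281/154228 ≈ 0.0018220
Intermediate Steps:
q = 456 (q = 2*(-12*(-19)) = 2*228 = 456)
L = 1/281 (L = 1/(456 - 175) = 1/281 ≈ 0.0035587)
H(C) = -322*C
T = 550 (T = -55*(-10) = 550)
1/(H(L) + T) = 1/(-322*1/281 + 550) = 1/(-322/281 + 550) = 1/(154228/281) = 281/154228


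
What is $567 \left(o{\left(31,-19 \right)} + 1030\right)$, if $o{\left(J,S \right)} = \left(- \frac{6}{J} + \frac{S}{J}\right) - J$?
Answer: $\frac{17545248}{31} \approx 5.6598 \cdot 10^{5}$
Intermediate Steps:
$o{\left(J,S \right)} = - J - \frac{6}{J} + \frac{S}{J}$
$567 \left(o{\left(31,-19 \right)} + 1030\right) = 567 \left(\frac{-6 - 19 - 31^{2}}{31} + 1030\right) = 567 \left(\frac{-6 - 19 - 961}{31} + 1030\right) = 567 \left(\frac{1}{31} \left(-986\right) + 1030\right) = 567 \left(- \frac{986}{31} + 1030\right) = 567 \cdot \frac{30944}{31} = \frac{17545248}{31}$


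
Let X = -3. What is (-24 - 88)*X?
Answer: 336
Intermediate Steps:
(-24 - 88)*X = (-24 - 88)*(-3) = -112*(-3) = 336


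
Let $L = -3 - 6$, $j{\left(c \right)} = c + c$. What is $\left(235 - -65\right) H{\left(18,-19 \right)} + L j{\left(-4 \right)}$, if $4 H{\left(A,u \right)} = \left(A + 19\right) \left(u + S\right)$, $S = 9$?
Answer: $-27678$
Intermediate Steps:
$H{\left(A,u \right)} = \frac{\left(9 + u\right) \left(19 + A\right)}{4}$ ($H{\left(A,u \right)} = \frac{\left(A + 19\right) \left(u + 9\right)}{4} = \frac{\left(19 + A\right) \left(9 + u\right)}{4} = \frac{\left(9 + u\right) \left(19 + A\right)}{4}$)
$j{\left(c \right)} = 2 c$
$L = -9$ ($L = -3 - 6 = -9$)
$\left(235 - -65\right) H{\left(18,-19 \right)} + L j{\left(-4 \right)} = \left(235 - -65\right) \left(\frac{171}{4} + \frac{9}{4} \cdot 18 + \frac{19}{4} \left(-19\right) + \frac{1}{4} \cdot 18 \left(-19\right)\right) - 9 \cdot 2 \left(-4\right) = \left(235 + 65\right) \left(\frac{171}{4} + \frac{81}{2} - \frac{361}{4} - \frac{171}{2}\right) - -72 = 300 \left(- \frac{185}{2}\right) + 72 = -27750 + 72 = -27678$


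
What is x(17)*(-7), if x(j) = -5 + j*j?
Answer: -1988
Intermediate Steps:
x(j) = -5 + j²
x(17)*(-7) = (-5 + 17²)*(-7) = (-5 + 289)*(-7) = 284*(-7) = -1988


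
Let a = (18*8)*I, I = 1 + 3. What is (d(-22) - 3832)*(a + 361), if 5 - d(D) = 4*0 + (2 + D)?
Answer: -3567159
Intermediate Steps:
I = 4
a = 576 (a = (18*8)*4 = 144*4 = 576)
d(D) = 3 - D (d(D) = 5 - (4*0 + (2 + D)) = 5 - (0 + (2 + D)) = 5 - (2 + D) = 5 + (-2 - D) = 3 - D)
(d(-22) - 3832)*(a + 361) = ((3 - 1*(-22)) - 3832)*(576 + 361) = ((3 + 22) - 3832)*937 = (25 - 3832)*937 = -3807*937 = -3567159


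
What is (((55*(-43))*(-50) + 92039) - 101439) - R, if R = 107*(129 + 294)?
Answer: 63589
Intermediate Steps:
R = 45261 (R = 107*423 = 45261)
(((55*(-43))*(-50) + 92039) - 101439) - R = (((55*(-43))*(-50) + 92039) - 101439) - 1*45261 = ((-2365*(-50) + 92039) - 101439) - 45261 = ((118250 + 92039) - 101439) - 45261 = (210289 - 101439) - 45261 = 108850 - 45261 = 63589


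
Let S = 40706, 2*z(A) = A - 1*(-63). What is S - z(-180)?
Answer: 81529/2 ≈ 40765.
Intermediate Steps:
z(A) = 63/2 + A/2 (z(A) = (A - 1*(-63))/2 = (A + 63)/2 = (63 + A)/2 = 63/2 + A/2)
S - z(-180) = 40706 - (63/2 + (½)*(-180)) = 40706 - (63/2 - 90) = 40706 - 1*(-117/2) = 40706 + 117/2 = 81529/2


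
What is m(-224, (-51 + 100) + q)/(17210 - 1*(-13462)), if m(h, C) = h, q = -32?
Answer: -14/1917 ≈ -0.0073031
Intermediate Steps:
m(-224, (-51 + 100) + q)/(17210 - 1*(-13462)) = -224/(17210 - 1*(-13462)) = -224/(17210 + 13462) = -224/30672 = -224*1/30672 = -14/1917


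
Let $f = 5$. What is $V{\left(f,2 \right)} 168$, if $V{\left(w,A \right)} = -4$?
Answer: $-672$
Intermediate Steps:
$V{\left(f,2 \right)} 168 = \left(-4\right) 168 = -672$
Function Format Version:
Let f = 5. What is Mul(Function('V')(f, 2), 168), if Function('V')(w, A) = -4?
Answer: -672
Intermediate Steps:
Mul(Function('V')(f, 2), 168) = Mul(-4, 168) = -672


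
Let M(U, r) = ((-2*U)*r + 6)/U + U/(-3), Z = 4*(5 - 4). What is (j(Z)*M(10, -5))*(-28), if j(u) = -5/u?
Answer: 763/3 ≈ 254.33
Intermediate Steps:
Z = 4 (Z = 4*1 = 4)
M(U, r) = -U/3 + (6 - 2*U*r)/U (M(U, r) = (-2*U*r + 6)/U + U*(-⅓) = (6 - 2*U*r)/U - U/3 = -U/3 + (6 - 2*U*r)/U)
(j(Z)*M(10, -5))*(-28) = ((-5/4)*(-2*(-5) + 6/10 - ⅓*10))*(-28) = ((-5*¼)*(10 + 6*(⅒) - 10/3))*(-28) = -5*(10 + ⅗ - 10/3)/4*(-28) = -5/4*109/15*(-28) = -109/12*(-28) = 763/3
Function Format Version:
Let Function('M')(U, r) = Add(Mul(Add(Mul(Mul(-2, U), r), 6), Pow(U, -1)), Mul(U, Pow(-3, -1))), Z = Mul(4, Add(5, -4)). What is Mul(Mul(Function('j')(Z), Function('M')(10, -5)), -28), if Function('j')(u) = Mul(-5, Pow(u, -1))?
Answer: Rational(763, 3) ≈ 254.33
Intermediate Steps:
Z = 4 (Z = Mul(4, 1) = 4)
Function('M')(U, r) = Add(Mul(Rational(-1, 3), U), Mul(Pow(U, -1), Add(6, Mul(-2, U, r)))) (Function('M')(U, r) = Add(Mul(Add(Mul(-2, U, r), 6), Pow(U, -1)), Mul(U, Rational(-1, 3))) = Add(Mul(Add(6, Mul(-2, U, r)), Pow(U, -1)), Mul(Rational(-1, 3), U)) = Add(Mul(Pow(U, -1), Add(6, Mul(-2, U, r))), Mul(Rational(-1, 3), U)) = Add(Mul(Rational(-1, 3), U), Mul(Pow(U, -1), Add(6, Mul(-2, U, r)))))
Mul(Mul(Function('j')(Z), Function('M')(10, -5)), -28) = Mul(Mul(Mul(-5, Pow(4, -1)), Add(Mul(-2, -5), Mul(6, Pow(10, -1)), Mul(Rational(-1, 3), 10))), -28) = Mul(Mul(Mul(-5, Rational(1, 4)), Add(10, Mul(6, Rational(1, 10)), Rational(-10, 3))), -28) = Mul(Mul(Rational(-5, 4), Add(10, Rational(3, 5), Rational(-10, 3))), -28) = Mul(Mul(Rational(-5, 4), Rational(109, 15)), -28) = Mul(Rational(-109, 12), -28) = Rational(763, 3)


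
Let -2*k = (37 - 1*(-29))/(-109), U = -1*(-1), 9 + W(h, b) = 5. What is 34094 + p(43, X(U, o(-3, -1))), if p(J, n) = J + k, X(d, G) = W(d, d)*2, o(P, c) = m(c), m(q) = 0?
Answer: 3720966/109 ≈ 34137.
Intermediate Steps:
W(h, b) = -4 (W(h, b) = -9 + 5 = -4)
U = 1
o(P, c) = 0
X(d, G) = -8 (X(d, G) = -4*2 = -8)
k = 33/109 (k = -(37 - 1*(-29))/(2*(-109)) = -(37 + 29)*(-1)/(2*109) = -33*(-1)/109 = -½*(-66/109) = 33/109 ≈ 0.30275)
p(J, n) = 33/109 + J (p(J, n) = J + 33/109 = 33/109 + J)
34094 + p(43, X(U, o(-3, -1))) = 34094 + (33/109 + 43) = 34094 + 4720/109 = 3720966/109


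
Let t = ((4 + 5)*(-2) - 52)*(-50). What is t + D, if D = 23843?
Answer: 27343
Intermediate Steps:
t = 3500 (t = (9*(-2) - 52)*(-50) = (-18 - 52)*(-50) = -70*(-50) = 3500)
t + D = 3500 + 23843 = 27343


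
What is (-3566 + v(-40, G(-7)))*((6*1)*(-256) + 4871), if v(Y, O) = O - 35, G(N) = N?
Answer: -12032680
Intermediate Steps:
v(Y, O) = -35 + O
(-3566 + v(-40, G(-7)))*((6*1)*(-256) + 4871) = (-3566 + (-35 - 7))*((6*1)*(-256) + 4871) = (-3566 - 42)*(6*(-256) + 4871) = -3608*(-1536 + 4871) = -3608*3335 = -12032680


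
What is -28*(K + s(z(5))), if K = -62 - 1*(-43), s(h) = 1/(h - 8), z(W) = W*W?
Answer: 9016/17 ≈ 530.35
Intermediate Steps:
z(W) = W**2
s(h) = 1/(-8 + h)
K = -19 (K = -62 + 43 = -19)
-28*(K + s(z(5))) = -28*(-19 + 1/(-8 + 5**2)) = -28*(-19 + 1/(-8 + 25)) = -28*(-19 + 1/17) = -28*(-322/17) = 9016/17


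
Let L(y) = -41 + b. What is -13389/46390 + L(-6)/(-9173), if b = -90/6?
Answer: -120219457/425535470 ≈ -0.28251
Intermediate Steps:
b = -15 (b = -90*⅙ = -15)
L(y) = -56 (L(y) = -41 - 15 = -56)
-13389/46390 + L(-6)/(-9173) = -13389/46390 - 56/(-9173) = -13389*1/46390 - 56*(-1/9173) = -13389/46390 + 56/9173 = -120219457/425535470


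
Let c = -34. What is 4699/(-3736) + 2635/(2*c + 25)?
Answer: -10046417/160648 ≈ -62.537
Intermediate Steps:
4699/(-3736) + 2635/(2*c + 25) = 4699/(-3736) + 2635/(2*(-34) + 25) = 4699*(-1/3736) + 2635/(-68 + 25) = -4699/3736 + 2635/(-43) = -4699/3736 + 2635*(-1/43) = -4699/3736 - 2635/43 = -10046417/160648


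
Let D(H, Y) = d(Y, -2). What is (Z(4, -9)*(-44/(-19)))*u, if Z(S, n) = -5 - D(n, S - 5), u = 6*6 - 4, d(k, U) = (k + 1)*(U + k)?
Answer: -7040/19 ≈ -370.53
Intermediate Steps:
d(k, U) = (1 + k)*(U + k)
D(H, Y) = -2 + Y**2 - Y (D(H, Y) = -2 + Y + Y**2 - 2*Y = -2 + Y**2 - Y)
u = 32 (u = 36 - 4 = 32)
Z(S, n) = -8 + S - (-5 + S)**2 (Z(S, n) = -5 - (-2 + (S - 5)**2 - (S - 5)) = -5 - (-2 + (-5 + S)**2 - (-5 + S)) = -5 - (-2 + (-5 + S)**2 + (5 - S)) = -5 - (3 + (-5 + S)**2 - S) = -5 + (-3 + S - (-5 + S)**2) = -8 + S - (-5 + S)**2)
(Z(4, -9)*(-44/(-19)))*u = ((-8 + 4 - (-5 + 4)**2)*(-44/(-19)))*32 = ((-8 + 4 - 1*(-1)**2)*(-44*(-1/19)))*32 = ((-8 + 4 - 1*1)*(44/19))*32 = ((-8 + 4 - 1)*(44/19))*32 = -5*44/19*32 = -220/19*32 = -7040/19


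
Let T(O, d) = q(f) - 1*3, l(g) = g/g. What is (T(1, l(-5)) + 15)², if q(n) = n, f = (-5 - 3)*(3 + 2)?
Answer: 784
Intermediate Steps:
f = -40 (f = -8*5 = -40)
l(g) = 1
T(O, d) = -43 (T(O, d) = -40 - 1*3 = -40 - 3 = -43)
(T(1, l(-5)) + 15)² = (-43 + 15)² = (-28)² = 784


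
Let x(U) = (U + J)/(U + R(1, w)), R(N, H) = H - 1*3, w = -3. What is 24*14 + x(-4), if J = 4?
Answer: 336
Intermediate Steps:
R(N, H) = -3 + H (R(N, H) = H - 3 = -3 + H)
x(U) = (4 + U)/(-6 + U) (x(U) = (U + 4)/(U + (-3 - 3)) = (4 + U)/(U - 6) = (4 + U)/(-6 + U))
24*14 + x(-4) = 24*14 + (4 - 4)/(-6 - 4) = 336 + 0/(-10) = 336 - ⅒*0 = 336 + 0 = 336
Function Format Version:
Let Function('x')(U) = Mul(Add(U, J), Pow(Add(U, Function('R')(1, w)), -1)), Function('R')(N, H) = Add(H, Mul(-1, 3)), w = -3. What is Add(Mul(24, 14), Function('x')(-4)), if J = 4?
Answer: 336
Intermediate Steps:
Function('R')(N, H) = Add(-3, H) (Function('R')(N, H) = Add(H, -3) = Add(-3, H))
Function('x')(U) = Mul(Pow(Add(-6, U), -1), Add(4, U)) (Function('x')(U) = Mul(Add(U, 4), Pow(Add(U, Add(-3, -3)), -1)) = Mul(Add(4, U), Pow(Add(U, -6), -1)) = Mul(Add(4, U), Pow(Add(-6, U), -1)) = Mul(Pow(Add(-6, U), -1), Add(4, U)))
Add(Mul(24, 14), Function('x')(-4)) = Add(Mul(24, 14), Mul(Pow(Add(-6, -4), -1), Add(4, -4))) = Add(336, Mul(Pow(-10, -1), 0)) = Add(336, Mul(Rational(-1, 10), 0)) = Add(336, 0) = 336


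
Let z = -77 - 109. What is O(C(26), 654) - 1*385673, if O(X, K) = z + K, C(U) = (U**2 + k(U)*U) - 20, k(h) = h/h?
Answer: -385205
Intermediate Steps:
k(h) = 1
z = -186
C(U) = -20 + U + U**2 (C(U) = (U**2 + 1*U) - 20 = (U**2 + U) - 20 = (U + U**2) - 20 = -20 + U + U**2)
O(X, K) = -186 + K
O(C(26), 654) - 1*385673 = (-186 + 654) - 1*385673 = 468 - 385673 = -385205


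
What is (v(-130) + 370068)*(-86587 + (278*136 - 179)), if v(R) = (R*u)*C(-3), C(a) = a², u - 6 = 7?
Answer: -17373137964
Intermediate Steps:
u = 13 (u = 6 + 7 = 13)
v(R) = 117*R (v(R) = (R*13)*(-3)² = (13*R)*9 = 117*R)
(v(-130) + 370068)*(-86587 + (278*136 - 179)) = (117*(-130) + 370068)*(-86587 + (278*136 - 179)) = (-15210 + 370068)*(-86587 + (37808 - 179)) = 354858*(-86587 + 37629) = 354858*(-48958) = -17373137964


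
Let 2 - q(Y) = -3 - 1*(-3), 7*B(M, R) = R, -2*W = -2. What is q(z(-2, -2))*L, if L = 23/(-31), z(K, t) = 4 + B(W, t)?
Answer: -46/31 ≈ -1.4839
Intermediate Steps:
W = 1 (W = -½*(-2) = 1)
B(M, R) = R/7
z(K, t) = 4 + t/7
q(Y) = 2 (q(Y) = 2 - (-3 - 1*(-3)) = 2 - (-3 + 3) = 2 - 1*0 = 2 + 0 = 2)
L = -23/31 (L = 23*(-1/31) = -23/31 ≈ -0.74194)
q(z(-2, -2))*L = 2*(-23/31) = -46/31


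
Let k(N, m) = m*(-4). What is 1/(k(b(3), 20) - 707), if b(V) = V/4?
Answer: -1/787 ≈ -0.0012706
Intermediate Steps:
b(V) = V/4 (b(V) = V*(¼) = V/4)
k(N, m) = -4*m
1/(k(b(3), 20) - 707) = 1/(-4*20 - 707) = 1/(-80 - 707) = 1/(-787) = -1/787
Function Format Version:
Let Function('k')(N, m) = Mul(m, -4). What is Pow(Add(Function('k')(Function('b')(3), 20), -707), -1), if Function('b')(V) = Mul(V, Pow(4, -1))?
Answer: Rational(-1, 787) ≈ -0.0012706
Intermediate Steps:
Function('b')(V) = Mul(Rational(1, 4), V) (Function('b')(V) = Mul(V, Rational(1, 4)) = Mul(Rational(1, 4), V))
Function('k')(N, m) = Mul(-4, m)
Pow(Add(Function('k')(Function('b')(3), 20), -707), -1) = Pow(Add(Mul(-4, 20), -707), -1) = Pow(Add(-80, -707), -1) = Pow(-787, -1) = Rational(-1, 787)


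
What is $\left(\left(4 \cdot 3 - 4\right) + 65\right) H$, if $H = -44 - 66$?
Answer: $-8030$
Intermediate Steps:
$H = -110$ ($H = -44 - 66 = -110$)
$\left(\left(4 \cdot 3 - 4\right) + 65\right) H = \left(\left(4 \cdot 3 - 4\right) + 65\right) \left(-110\right) = \left(\left(12 - 4\right) + 65\right) \left(-110\right) = \left(8 + 65\right) \left(-110\right) = 73 \left(-110\right) = -8030$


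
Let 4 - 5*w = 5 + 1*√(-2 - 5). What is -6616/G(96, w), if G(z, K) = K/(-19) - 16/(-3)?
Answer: -358963485/289949 + 707085*I*√7/289949 ≈ -1238.0 + 6.4521*I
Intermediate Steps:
w = -⅕ - I*√7/5 (w = ⅘ - (5 + 1*√(-2 - 5))/5 = ⅘ - (5 + 1*√(-7))/5 = ⅘ - (5 + 1*(I*√7))/5 = ⅘ - (5 + I*√7)/5 = ⅘ + (-1 - I*√7/5) = -⅕ - I*√7/5 ≈ -0.2 - 0.52915*I)
G(z, K) = 16/3 - K/19 (G(z, K) = K*(-1/19) - 16*(-⅓) = -K/19 + 16/3 = 16/3 - K/19)
-6616/G(96, w) = -6616/(16/3 - (-⅕ - I*√7/5)/19) = -6616/(16/3 + (1/95 + I*√7/95)) = -6616/(1523/285 + I*√7/95)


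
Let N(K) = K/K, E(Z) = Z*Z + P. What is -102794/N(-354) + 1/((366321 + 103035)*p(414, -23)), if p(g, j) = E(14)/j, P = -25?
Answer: -8250233693567/80259876 ≈ -1.0279e+5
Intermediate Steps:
E(Z) = -25 + Z² (E(Z) = Z*Z - 25 = Z² - 25 = -25 + Z²)
p(g, j) = 171/j (p(g, j) = (-25 + 14²)/j = (-25 + 196)/j = 171/j)
N(K) = 1
-102794/N(-354) + 1/((366321 + 103035)*p(414, -23)) = -102794/1 + 1/((366321 + 103035)*((171/(-23)))) = -102794*1 + 1/(469356*((171*(-1/23)))) = -102794 + 1/(469356*(-171/23)) = -102794 + (1/469356)*(-23/171) = -102794 - 23/80259876 = -8250233693567/80259876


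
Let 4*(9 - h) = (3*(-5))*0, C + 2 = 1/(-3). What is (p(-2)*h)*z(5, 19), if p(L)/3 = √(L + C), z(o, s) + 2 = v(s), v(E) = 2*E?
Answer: 324*I*√39 ≈ 2023.4*I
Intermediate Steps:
C = -7/3 (C = -2 + 1/(-3) = -2 - ⅓ = -7/3 ≈ -2.3333)
z(o, s) = -2 + 2*s
h = 9 (h = 9 - 3*(-5)*0/4 = 9 - (-15)*0/4 = 9 - ¼*0 = 9 + 0 = 9)
p(L) = 3*√(-7/3 + L) (p(L) = 3*√(L - 7/3) = 3*√(-7/3 + L))
(p(-2)*h)*z(5, 19) = (√(-21 + 9*(-2))*9)*(-2 + 2*19) = (√(-21 - 18)*9)*(-2 + 38) = (√(-39)*9)*36 = ((I*√39)*9)*36 = (9*I*√39)*36 = 324*I*√39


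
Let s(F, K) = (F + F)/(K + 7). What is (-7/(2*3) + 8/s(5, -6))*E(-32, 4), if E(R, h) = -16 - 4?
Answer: 22/3 ≈ 7.3333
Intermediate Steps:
E(R, h) = -20
s(F, K) = 2*F/(7 + K) (s(F, K) = (2*F)/(7 + K) = 2*F/(7 + K))
(-7/(2*3) + 8/s(5, -6))*E(-32, 4) = (-7/(2*3) + 8/((2*5/(7 - 6))))*(-20) = (-7/6 + 8/((2*5/1)))*(-20) = (-7*⅙ + 8/((2*5*1)))*(-20) = (-7/6 + 8/10)*(-20) = (-7/6 + 8*(⅒))*(-20) = (-7/6 + ⅘)*(-20) = -11/30*(-20) = 22/3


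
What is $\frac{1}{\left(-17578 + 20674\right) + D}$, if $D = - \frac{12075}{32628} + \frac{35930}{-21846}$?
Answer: $\frac{118798548}{367560952193} \approx 0.00032321$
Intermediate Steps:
$D = - \frac{239352415}{118798548}$ ($D = \left(-12075\right) \frac{1}{32628} + 35930 \left(- \frac{1}{21846}\right) = - \frac{4025}{10876} - \frac{17965}{10923} = - \frac{239352415}{118798548} \approx -2.0148$)
$\frac{1}{\left(-17578 + 20674\right) + D} = \frac{1}{\left(-17578 + 20674\right) - \frac{239352415}{118798548}} = \frac{1}{3096 - \frac{239352415}{118798548}} = \frac{1}{\frac{367560952193}{118798548}} = \frac{118798548}{367560952193}$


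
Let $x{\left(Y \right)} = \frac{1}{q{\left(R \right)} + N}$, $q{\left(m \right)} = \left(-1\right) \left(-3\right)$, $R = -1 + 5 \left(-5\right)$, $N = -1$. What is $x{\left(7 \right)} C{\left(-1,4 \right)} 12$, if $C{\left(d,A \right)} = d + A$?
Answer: $18$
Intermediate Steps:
$R = -26$ ($R = -1 - 25 = -26$)
$q{\left(m \right)} = 3$
$C{\left(d,A \right)} = A + d$
$x{\left(Y \right)} = \frac{1}{2}$ ($x{\left(Y \right)} = \frac{1}{3 - 1} = \frac{1}{2}$)
$x{\left(7 \right)} C{\left(-1,4 \right)} 12 = \frac{4 - 1}{2} \cdot 12 = \frac{1}{2} \cdot 3 \cdot 12 = \frac{3}{2} \cdot 12 = 18$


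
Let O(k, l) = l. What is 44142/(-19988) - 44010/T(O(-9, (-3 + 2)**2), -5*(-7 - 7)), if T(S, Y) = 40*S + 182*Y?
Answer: -2005287/354787 ≈ -5.6521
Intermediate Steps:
44142/(-19988) - 44010/T(O(-9, (-3 + 2)**2), -5*(-7 - 7)) = 44142/(-19988) - 44010/(40*(-3 + 2)**2 + 182*(-5*(-7 - 7))) = 44142*(-1/19988) - 44010/(40*(-1)**2 + 182*(-5*(-14))) = -22071/9994 - 44010/(40*1 + 182*70) = -22071/9994 - 44010/(40 + 12740) = -22071/9994 - 44010/12780 = -22071/9994 - 44010*1/12780 = -22071/9994 - 489/142 = -2005287/354787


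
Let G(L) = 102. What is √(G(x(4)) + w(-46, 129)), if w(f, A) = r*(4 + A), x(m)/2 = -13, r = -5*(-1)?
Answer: √767 ≈ 27.695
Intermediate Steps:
r = 5
x(m) = -26 (x(m) = 2*(-13) = -26)
w(f, A) = 20 + 5*A (w(f, A) = 5*(4 + A) = 20 + 5*A)
√(G(x(4)) + w(-46, 129)) = √(102 + (20 + 5*129)) = √(102 + (20 + 645)) = √(102 + 665) = √767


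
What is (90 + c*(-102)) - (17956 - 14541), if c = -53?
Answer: 2081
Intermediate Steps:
(90 + c*(-102)) - (17956 - 14541) = (90 - 53*(-102)) - (17956 - 14541) = (90 + 5406) - 1*3415 = 5496 - 3415 = 2081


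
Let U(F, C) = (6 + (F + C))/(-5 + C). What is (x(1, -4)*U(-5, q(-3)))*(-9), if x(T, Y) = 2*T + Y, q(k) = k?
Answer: 9/2 ≈ 4.5000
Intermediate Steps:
x(T, Y) = Y + 2*T
U(F, C) = (6 + C + F)/(-5 + C) (U(F, C) = (6 + (C + F))/(-5 + C) = (6 + C + F)/(-5 + C))
(x(1, -4)*U(-5, q(-3)))*(-9) = ((-4 + 2*1)*((6 - 3 - 5)/(-5 - 3)))*(-9) = ((-4 + 2)*(-2/(-8)))*(-9) = -(-1)*(-2)/4*(-9) = -2*¼*(-9) = -½*(-9) = 9/2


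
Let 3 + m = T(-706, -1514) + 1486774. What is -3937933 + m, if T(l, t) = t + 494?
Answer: -2452182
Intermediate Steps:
T(l, t) = 494 + t
m = 1485751 (m = -3 + ((494 - 1514) + 1486774) = -3 + (-1020 + 1486774) = -3 + 1485754 = 1485751)
-3937933 + m = -3937933 + 1485751 = -2452182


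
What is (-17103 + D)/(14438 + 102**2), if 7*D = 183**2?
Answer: -43116/86947 ≈ -0.49589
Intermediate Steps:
D = 33489/7 (D = (1/7)*183**2 = (1/7)*33489 = 33489/7 ≈ 4784.1)
(-17103 + D)/(14438 + 102**2) = (-17103 + 33489/7)/(14438 + 102**2) = -86232/(7*(14438 + 10404)) = -86232/7/24842 = -86232/7*1/24842 = -43116/86947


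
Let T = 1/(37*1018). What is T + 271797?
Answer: 10237505803/37666 ≈ 2.7180e+5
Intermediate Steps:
T = 1/37666 ≈ 2.6549e-5
T + 271797 = 1/37666 + 271797 = 10237505803/37666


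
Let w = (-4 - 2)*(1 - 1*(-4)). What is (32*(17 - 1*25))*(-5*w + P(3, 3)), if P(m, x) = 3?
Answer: -39168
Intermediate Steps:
w = -30 (w = -6*(1 + 4) = -6*5 = -30)
(32*(17 - 1*25))*(-5*w + P(3, 3)) = (32*(17 - 1*25))*(-5*(-30) + 3) = (32*(17 - 25))*(150 + 3) = (32*(-8))*153 = -256*153 = -39168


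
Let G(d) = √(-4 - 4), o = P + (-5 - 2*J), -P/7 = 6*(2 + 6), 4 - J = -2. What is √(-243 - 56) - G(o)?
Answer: I*(√299 - 2*√2) ≈ 14.463*I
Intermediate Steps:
J = 6 (J = 4 - 1*(-2) = 4 + 2 = 6)
P = -336 (P = -42*(2 + 6) = -42*8 = -7*48 = -336)
o = -353 (o = -336 + (-5 - 2*6) = -336 + (-5 - 12) = -336 - 17 = -353)
G(d) = 2*I*√2 (G(d) = √(-8) = 2*I*√2)
√(-243 - 56) - G(o) = √(-243 - 56) - 2*I*√2 = √(-299) - 2*I*√2 = I*√299 - 2*I*√2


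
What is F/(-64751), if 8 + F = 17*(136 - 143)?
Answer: 127/64751 ≈ 0.0019614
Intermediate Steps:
F = -127 (F = -8 + 17*(136 - 143) = -8 + 17*(-7) = -8 - 119 = -127)
F/(-64751) = -127/(-64751) = -127*(-1/64751) = 127/64751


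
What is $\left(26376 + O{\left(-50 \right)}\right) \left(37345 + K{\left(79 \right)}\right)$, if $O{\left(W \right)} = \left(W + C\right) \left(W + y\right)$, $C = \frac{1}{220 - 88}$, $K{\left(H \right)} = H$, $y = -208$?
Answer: $\frac{16167710648}{11} \approx 1.4698 \cdot 10^{9}$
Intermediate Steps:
$C = \frac{1}{132} \approx 0.0075758$
$O{\left(W \right)} = \left(-208 + W\right) \left(\frac{1}{132} + W\right)$ ($O{\left(W \right)} = \left(W + \frac{1}{132}\right) \left(W - 208\right) = \left(\frac{1}{132} + W\right) \left(-208 + W\right) = \left(-208 + W\right) \left(\frac{1}{132} + W\right)$)
$\left(26376 + O{\left(-50 \right)}\right) \left(37345 + K{\left(79 \right)}\right) = \left(26376 - \left(- \frac{228757}{22} - 2500\right)\right) \left(37345 + 79\right) = \left(26376 + \left(- \frac{52}{33} + 2500 + \frac{686375}{66}\right)\right) 37424 = \left(26376 + \frac{283757}{22}\right) 37424 = \frac{864029}{22} \cdot 37424 = \frac{16167710648}{11}$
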